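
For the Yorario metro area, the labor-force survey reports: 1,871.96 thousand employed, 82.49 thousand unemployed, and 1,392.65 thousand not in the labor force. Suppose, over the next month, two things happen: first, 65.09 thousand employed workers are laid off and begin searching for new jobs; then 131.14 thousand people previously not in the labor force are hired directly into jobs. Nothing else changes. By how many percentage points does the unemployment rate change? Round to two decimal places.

Initially, labor force = 1,871.96 + 82.49 = 1,954.45 thousand, so u = 82.49/1,954.45 = 4.22%.
After the first change, employed falls and unemployed rises by 65.09; labor force unchanged → E = 1,806.87, U = 147.58, labor force = 1,954.45 thousand.
After the second change, employed and labor force both rise by 131.14; unemployed unchanged → E = 1,938.01, U = 147.58, labor force = 2,085.59 thousand.
New unemployment rate = 147.58 / 2,085.59 = 7.08%.
Change = 7.08% − 4.22% = +2.86 percentage points.

The unemployment rate changes by +2.86 percentage points.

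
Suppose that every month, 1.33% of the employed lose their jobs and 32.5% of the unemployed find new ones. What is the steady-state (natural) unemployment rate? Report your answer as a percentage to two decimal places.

At steady state the flows balance: s·E = f·U, so U/(E+U) = s/(s+f).
u* = 1.33 / (1.33 + 32.5) = 1.33 / 33.83 = 3.93%.

Steady-state unemployment rate ≈ 3.93%.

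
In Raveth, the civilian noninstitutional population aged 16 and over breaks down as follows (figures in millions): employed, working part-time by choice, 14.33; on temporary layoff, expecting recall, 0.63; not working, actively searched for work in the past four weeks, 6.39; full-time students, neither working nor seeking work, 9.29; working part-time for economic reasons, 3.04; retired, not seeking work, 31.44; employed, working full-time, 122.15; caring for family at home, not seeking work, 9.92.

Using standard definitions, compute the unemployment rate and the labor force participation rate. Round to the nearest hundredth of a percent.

Unemployment rate ≈ 4.79%; labor force participation rate ≈ 74.31%.

Employed = 14.33 + 3.04 + 122.15 = 139.52 million (anyone who worked, including part-time for economic reasons, counts as employed).
Unemployed = 0.63 + 6.39 = 7.02 million (jobless and actively searching, or on temporary layoff).
Labor force = 139.52 + 7.02 = 146.54 million.
Not in labor force = 9.29 + 31.44 + 9.92 = 50.65 million (those not working and not actively searching are outside the labor force).
Civilian working-age population = 146.54 + 50.65 = 197.19 million.
Unemployment rate = 7.02 / 146.54 = 4.79%.
Labor force participation rate = 146.54 / 197.19 = 74.31%.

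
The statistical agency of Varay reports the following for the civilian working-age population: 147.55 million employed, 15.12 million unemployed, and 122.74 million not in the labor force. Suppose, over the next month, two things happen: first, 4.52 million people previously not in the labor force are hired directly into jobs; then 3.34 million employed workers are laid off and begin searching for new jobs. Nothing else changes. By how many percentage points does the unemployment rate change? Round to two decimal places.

The unemployment rate changes by +1.75 percentage points.

Initially, labor force = 147.55 + 15.12 = 162.67 million, so u = 15.12/162.67 = 9.29%.
After the first change, employed and labor force both rise by 4.52; unemployed unchanged → E = 152.07, U = 15.12, labor force = 167.19 million.
After the second change, employed falls and unemployed rises by 3.34; labor force unchanged → E = 148.73, U = 18.46, labor force = 167.19 million.
New unemployment rate = 18.46 / 167.19 = 11.04%.
Change = 11.04% − 9.29% = +1.75 percentage points.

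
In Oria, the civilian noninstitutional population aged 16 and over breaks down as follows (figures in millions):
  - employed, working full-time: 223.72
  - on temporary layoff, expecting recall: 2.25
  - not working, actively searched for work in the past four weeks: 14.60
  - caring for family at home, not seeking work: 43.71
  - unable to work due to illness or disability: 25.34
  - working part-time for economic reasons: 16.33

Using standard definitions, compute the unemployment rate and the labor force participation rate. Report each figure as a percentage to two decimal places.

Unemployment rate ≈ 6.56%; labor force participation rate ≈ 78.82%.

Employed = 223.72 + 16.33 = 240.05 million (anyone who worked, including part-time for economic reasons, counts as employed).
Unemployed = 2.25 + 14.60 = 16.85 million (jobless and actively searching, or on temporary layoff).
Labor force = 240.05 + 16.85 = 256.90 million.
Not in labor force = 43.71 + 25.34 = 69.05 million (those not working and not actively searching are outside the labor force).
Civilian working-age population = 256.90 + 69.05 = 325.95 million.
Unemployment rate = 16.85 / 256.90 = 6.56%.
Labor force participation rate = 256.90 / 325.95 = 78.82%.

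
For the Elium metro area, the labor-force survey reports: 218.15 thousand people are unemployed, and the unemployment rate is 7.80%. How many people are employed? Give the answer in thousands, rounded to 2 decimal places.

About 2,578.64 thousand are employed.

Labor force = U / u = 218.15 / 0.0780 ≈ 2,796.79 thousand.
Employed = labor force − unemployed = 2,796.79 − 218.15 = 2,578.64 thousand.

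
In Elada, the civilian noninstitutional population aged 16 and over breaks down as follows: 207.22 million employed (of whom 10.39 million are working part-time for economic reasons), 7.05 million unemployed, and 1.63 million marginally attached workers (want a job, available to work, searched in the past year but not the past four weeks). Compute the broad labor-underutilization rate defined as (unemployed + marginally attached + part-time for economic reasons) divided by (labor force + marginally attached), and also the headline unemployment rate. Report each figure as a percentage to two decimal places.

Labor force = 207.22 + 7.05 = 214.27 million.
Numerator = 7.05 + 1.63 + 10.39 = 19.07 million.
Denominator = 214.27 + 1.63 = 215.90 million.
Broad rate = 19.07 / 215.90 = 8.83%.
Headline unemployment rate = 7.05 / 214.27 = 3.29%.

Broad underutilization rate ≈ 8.83%; headline unemployment rate ≈ 3.29%.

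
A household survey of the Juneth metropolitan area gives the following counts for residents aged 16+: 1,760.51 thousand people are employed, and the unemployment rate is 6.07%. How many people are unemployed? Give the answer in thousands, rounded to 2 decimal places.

Let U be the number unemployed. The labor force is E + U, and U/(E+U) = 0.0607.
So U = 0.0607 × 1,760.51 / (1 − 0.0607) = 106.8630 / 0.9393 ≈ 113.77 thousand.

About 113.77 thousand are unemployed.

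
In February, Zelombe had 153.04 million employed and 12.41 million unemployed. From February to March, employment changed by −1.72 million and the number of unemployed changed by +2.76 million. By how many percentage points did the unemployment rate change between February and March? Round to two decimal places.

The unemployment rate changed by +1.61 percentage points.

February: labor force = 153.04 + 12.41 = 165.45; u = 12.41/165.45 = 7.50%.
March: labor force = 151.32 + 15.17 = 166.49; u = 15.17/166.49 = 9.11%.
Change = 9.11% − 7.50% = +1.61 pp.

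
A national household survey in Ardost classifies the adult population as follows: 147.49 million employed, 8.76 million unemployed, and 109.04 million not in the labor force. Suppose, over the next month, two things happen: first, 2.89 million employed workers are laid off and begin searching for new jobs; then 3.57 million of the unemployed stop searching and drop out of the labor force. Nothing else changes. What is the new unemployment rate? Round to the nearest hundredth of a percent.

Initially, labor force = 147.49 + 8.76 = 156.25 million, so u = 8.76/156.25 = 5.61%.
After the first change, employed falls and unemployed rises by 2.89; labor force unchanged → E = 144.60, U = 11.65, labor force = 156.25 million.
After the second change, unemployed and labor force both fall by 3.57 → E = 144.60, U = 8.08, labor force = 152.68 million.
New unemployment rate = 8.08 / 152.68 = 5.29%.

New unemployment rate ≈ 5.29%.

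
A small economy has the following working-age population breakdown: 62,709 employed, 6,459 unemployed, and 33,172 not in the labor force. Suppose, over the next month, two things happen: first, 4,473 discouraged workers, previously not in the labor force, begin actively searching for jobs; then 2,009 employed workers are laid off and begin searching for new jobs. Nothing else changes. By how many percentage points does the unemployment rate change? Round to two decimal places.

Initially, labor force = 62,709 + 6,459 = 69,168, so u = 6,459/69,168 = 9.34%.
After the first change, unemployed and labor force both rise by 4,473 → E = 62,709, U = 10,932, labor force = 73,641.
After the second change, employed falls and unemployed rises by 2,009; labor force unchanged → E = 60,700, U = 12,941, labor force = 73,641.
New unemployment rate = 12,941 / 73,641 = 17.57%.
Change = 17.57% − 9.34% = +8.23 percentage points.

The unemployment rate changes by +8.23 percentage points.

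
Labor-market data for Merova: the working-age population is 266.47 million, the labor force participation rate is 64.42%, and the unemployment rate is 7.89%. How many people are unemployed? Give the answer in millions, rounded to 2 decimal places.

About 13.54 million are unemployed.

Labor force = 0.6442 × 266.47 = 171.66 million.
Unemployed = 0.0789 × 171.66 ≈ 13.54 million.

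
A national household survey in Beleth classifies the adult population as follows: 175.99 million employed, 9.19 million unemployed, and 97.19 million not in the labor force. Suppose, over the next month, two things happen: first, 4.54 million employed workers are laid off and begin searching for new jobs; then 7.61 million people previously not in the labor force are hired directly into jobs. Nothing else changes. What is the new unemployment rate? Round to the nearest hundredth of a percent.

Initially, labor force = 175.99 + 9.19 = 185.18 million, so u = 9.19/185.18 = 4.96%.
After the first change, employed falls and unemployed rises by 4.54; labor force unchanged → E = 171.45, U = 13.73, labor force = 185.18 million.
After the second change, employed and labor force both rise by 7.61; unemployed unchanged → E = 179.06, U = 13.73, labor force = 192.79 million.
New unemployment rate = 13.73 / 192.79 = 7.12%.

New unemployment rate ≈ 7.12%.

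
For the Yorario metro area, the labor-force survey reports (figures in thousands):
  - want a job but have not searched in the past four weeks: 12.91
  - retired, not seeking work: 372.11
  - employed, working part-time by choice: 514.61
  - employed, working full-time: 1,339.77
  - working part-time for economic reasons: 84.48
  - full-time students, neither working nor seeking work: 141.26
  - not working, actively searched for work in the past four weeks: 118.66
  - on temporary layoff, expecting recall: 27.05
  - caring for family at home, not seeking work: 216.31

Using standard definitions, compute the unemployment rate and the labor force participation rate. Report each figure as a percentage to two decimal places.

Unemployment rate ≈ 6.99%; labor force participation rate ≈ 73.73%.

Employed = 514.61 + 1,339.77 + 84.48 = 1,938.86 thousand (anyone who worked, including part-time for economic reasons, counts as employed).
Unemployed = 118.66 + 27.05 = 145.71 thousand (jobless and actively searching, or on temporary layoff).
Labor force = 1,938.86 + 145.71 = 2,084.57 thousand.
Not in labor force = 12.91 + 372.11 + 141.26 + 216.31 = 742.59 thousand (those not working and not actively searching are outside the labor force — including those who want a job but have given up searching).
Civilian working-age population = 2,084.57 + 742.59 = 2,827.16 thousand.
Unemployment rate = 145.71 / 2,084.57 = 6.99%.
Labor force participation rate = 2,084.57 / 2,827.16 = 73.73%.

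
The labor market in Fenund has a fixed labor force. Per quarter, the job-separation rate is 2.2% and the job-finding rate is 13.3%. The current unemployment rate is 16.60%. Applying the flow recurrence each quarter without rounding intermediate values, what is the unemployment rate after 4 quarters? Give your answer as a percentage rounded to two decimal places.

With a fixed labor force, u_{t+1} = u_t + s·(1−u_t) − f·u_t = u_t·(1−s−f) + s.
Here 1−s−f = 0.845 and s = 0.022.
u_1 = 0.166000 × 0.845 + 0.022 = 0.162270.
u_2 = 0.162270 × 0.845 + 0.022 = 0.159118.
u_3 = 0.159118 × 0.845 + 0.022 = 0.156455.
u_4 = 0.156455 × 0.845 + 0.022 = 0.154204.

Unemployment rate after four quarters ≈ 15.42%.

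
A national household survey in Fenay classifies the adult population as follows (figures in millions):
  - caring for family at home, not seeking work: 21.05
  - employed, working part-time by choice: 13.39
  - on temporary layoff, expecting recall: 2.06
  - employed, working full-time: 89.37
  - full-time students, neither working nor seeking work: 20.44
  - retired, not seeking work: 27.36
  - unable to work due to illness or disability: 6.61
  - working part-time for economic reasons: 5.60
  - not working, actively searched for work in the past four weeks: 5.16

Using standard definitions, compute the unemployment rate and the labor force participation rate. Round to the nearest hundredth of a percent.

Unemployment rate ≈ 6.25%; labor force participation rate ≈ 60.50%.

Employed = 13.39 + 89.37 + 5.60 = 108.36 million (anyone who worked, including part-time for economic reasons, counts as employed).
Unemployed = 2.06 + 5.16 = 7.22 million (jobless and actively searching, or on temporary layoff).
Labor force = 108.36 + 7.22 = 115.58 million.
Not in labor force = 21.05 + 20.44 + 27.36 + 6.61 = 75.46 million (those not working and not actively searching are outside the labor force).
Civilian working-age population = 115.58 + 75.46 = 191.04 million.
Unemployment rate = 7.22 / 115.58 = 6.25%.
Labor force participation rate = 115.58 / 191.04 = 60.50%.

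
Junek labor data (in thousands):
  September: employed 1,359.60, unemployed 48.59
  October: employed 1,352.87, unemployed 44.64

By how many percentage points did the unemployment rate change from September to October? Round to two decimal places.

The unemployment rate changed by −0.26 percentage points.

September: labor force = 1,359.60 + 48.59 = 1,408.19; u = 48.59/1,408.19 = 3.45%.
October: labor force = 1,352.87 + 44.64 = 1,397.51; u = 44.64/1,397.51 = 3.19%.
Change = 3.19% − 3.45% = −0.26 pp.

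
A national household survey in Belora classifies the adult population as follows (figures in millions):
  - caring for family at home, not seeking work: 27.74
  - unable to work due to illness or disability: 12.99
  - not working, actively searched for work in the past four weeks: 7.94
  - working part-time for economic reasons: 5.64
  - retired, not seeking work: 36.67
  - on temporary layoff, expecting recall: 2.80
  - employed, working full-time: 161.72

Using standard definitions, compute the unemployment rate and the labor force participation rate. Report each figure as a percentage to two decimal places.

Employed = 5.64 + 161.72 = 167.36 million (anyone who worked, including part-time for economic reasons, counts as employed).
Unemployed = 7.94 + 2.80 = 10.74 million (jobless and actively searching, or on temporary layoff).
Labor force = 167.36 + 10.74 = 178.10 million.
Not in labor force = 27.74 + 12.99 + 36.67 = 77.40 million (those not working and not actively searching are outside the labor force).
Civilian working-age population = 178.10 + 77.40 = 255.50 million.
Unemployment rate = 10.74 / 178.10 = 6.03%.
Labor force participation rate = 178.10 / 255.50 = 69.71%.

Unemployment rate ≈ 6.03%; labor force participation rate ≈ 69.71%.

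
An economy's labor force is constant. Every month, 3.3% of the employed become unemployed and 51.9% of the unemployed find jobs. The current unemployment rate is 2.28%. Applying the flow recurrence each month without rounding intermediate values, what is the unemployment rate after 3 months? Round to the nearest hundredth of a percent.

Unemployment rate after three months ≈ 5.65%.

With a fixed labor force, u_{t+1} = u_t + s·(1−u_t) − f·u_t = u_t·(1−s−f) + s.
Here 1−s−f = 0.448 and s = 0.033.
u_1 = 0.022800 × 0.448 + 0.033 = 0.043214.
u_2 = 0.043214 × 0.448 + 0.033 = 0.052360.
u_3 = 0.052360 × 0.448 + 0.033 = 0.056457.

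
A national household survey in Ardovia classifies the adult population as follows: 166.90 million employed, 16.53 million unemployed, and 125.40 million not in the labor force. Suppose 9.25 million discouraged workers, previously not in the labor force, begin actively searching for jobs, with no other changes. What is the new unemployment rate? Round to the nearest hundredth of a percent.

Initially, labor force = 166.90 + 16.53 = 183.43 million, so u = 16.53/183.43 = 9.01%.
After the change, unemployed and labor force both rise by 9.25 → E = 166.90, U = 25.78, labor force = 192.68 million.
New unemployment rate = 25.78 / 192.68 = 13.38%.

New unemployment rate ≈ 13.38%.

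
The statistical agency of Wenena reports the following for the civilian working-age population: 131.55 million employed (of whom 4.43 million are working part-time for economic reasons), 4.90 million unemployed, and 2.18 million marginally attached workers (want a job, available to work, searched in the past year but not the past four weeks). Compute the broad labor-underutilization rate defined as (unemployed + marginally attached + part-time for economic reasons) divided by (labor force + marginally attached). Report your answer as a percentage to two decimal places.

Broad underutilization rate ≈ 8.30%.

Labor force = 131.55 + 4.90 = 136.45 million.
Numerator = 4.90 + 2.18 + 4.43 = 11.51 million.
Denominator = 136.45 + 2.18 = 138.63 million.
Broad rate = 11.51 / 138.63 = 8.30%.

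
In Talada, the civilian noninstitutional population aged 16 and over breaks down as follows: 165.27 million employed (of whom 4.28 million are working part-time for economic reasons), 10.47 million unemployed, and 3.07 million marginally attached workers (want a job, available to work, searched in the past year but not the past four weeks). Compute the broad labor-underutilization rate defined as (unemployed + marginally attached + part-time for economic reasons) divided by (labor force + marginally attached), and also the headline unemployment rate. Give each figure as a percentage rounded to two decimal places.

Broad underutilization rate ≈ 9.97%; headline unemployment rate ≈ 5.96%.

Labor force = 165.27 + 10.47 = 175.74 million.
Numerator = 10.47 + 3.07 + 4.28 = 17.82 million.
Denominator = 175.74 + 3.07 = 178.81 million.
Broad rate = 17.82 / 178.81 = 9.97%.
Headline unemployment rate = 10.47 / 175.74 = 5.96%.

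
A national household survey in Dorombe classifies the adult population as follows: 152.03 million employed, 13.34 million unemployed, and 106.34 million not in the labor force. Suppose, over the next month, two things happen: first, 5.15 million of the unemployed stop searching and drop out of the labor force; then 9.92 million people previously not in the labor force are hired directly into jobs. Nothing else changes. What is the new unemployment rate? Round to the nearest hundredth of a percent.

Initially, labor force = 152.03 + 13.34 = 165.37 million, so u = 13.34/165.37 = 8.07%.
After the first change, unemployed and labor force both fall by 5.15 → E = 152.03, U = 8.19, labor force = 160.22 million.
After the second change, employed and labor force both rise by 9.92; unemployed unchanged → E = 161.95, U = 8.19, labor force = 170.14 million.
New unemployment rate = 8.19 / 170.14 = 4.81%.

New unemployment rate ≈ 4.81%.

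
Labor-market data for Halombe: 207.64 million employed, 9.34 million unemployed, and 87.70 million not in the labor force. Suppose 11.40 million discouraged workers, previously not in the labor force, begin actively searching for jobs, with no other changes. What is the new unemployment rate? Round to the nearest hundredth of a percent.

Initially, labor force = 207.64 + 9.34 = 216.98 million, so u = 9.34/216.98 = 4.30%.
After the change, unemployed and labor force both rise by 11.40 → E = 207.64, U = 20.74, labor force = 228.38 million.
New unemployment rate = 20.74 / 228.38 = 9.08%.

New unemployment rate ≈ 9.08%.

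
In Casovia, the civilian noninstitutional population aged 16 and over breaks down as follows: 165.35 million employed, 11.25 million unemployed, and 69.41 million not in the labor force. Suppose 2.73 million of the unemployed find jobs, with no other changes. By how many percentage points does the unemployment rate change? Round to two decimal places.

The unemployment rate changes by −1.55 percentage points.

Initially, labor force = 165.35 + 11.25 = 176.60 million, so u = 11.25/176.60 = 6.37%.
After the change, unemployed falls and employed rises by 2.73; labor force unchanged → E = 168.08, U = 8.52, labor force = 176.60 million.
New unemployment rate = 8.52 / 176.60 = 4.82%.
Change = 4.82% − 6.37% = −1.55 percentage points.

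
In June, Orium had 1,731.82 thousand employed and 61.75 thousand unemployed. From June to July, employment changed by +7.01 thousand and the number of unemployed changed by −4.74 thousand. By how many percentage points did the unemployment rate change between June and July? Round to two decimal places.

The unemployment rate changed by −0.27 percentage points.

June: labor force = 1,731.82 + 61.75 = 1,793.57; u = 61.75/1,793.57 = 3.44%.
July: labor force = 1,738.83 + 57.01 = 1,795.84; u = 57.01/1,795.84 = 3.17%.
Change = 3.17% − 3.44% = −0.27 pp.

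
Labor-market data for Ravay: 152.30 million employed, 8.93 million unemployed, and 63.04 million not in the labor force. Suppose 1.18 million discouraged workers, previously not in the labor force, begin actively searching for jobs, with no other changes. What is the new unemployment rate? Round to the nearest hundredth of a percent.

Initially, labor force = 152.30 + 8.93 = 161.23 million, so u = 8.93/161.23 = 5.54%.
After the change, unemployed and labor force both rise by 1.18 → E = 152.30, U = 10.11, labor force = 162.41 million.
New unemployment rate = 10.11 / 162.41 = 6.22%.

New unemployment rate ≈ 6.22%.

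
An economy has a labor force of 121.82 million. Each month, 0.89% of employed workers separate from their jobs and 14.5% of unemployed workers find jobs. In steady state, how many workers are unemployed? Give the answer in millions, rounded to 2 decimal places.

About 7.04 million are unemployed in steady state.

Steady-state unemployment rate u* = s/(s+f) = 0.89/(0.89+14.5) = 0.057830.
Unemployed = u* × labor force = 0.057830 × 121.82 ≈ 7.04 million.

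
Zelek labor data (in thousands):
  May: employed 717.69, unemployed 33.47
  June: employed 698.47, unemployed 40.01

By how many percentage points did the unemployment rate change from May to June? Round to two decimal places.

May: labor force = 717.69 + 33.47 = 751.16; u = 33.47/751.16 = 4.46%.
June: labor force = 698.47 + 40.01 = 738.48; u = 40.01/738.48 = 5.42%.
Change = 5.42% − 4.46% = +0.96 pp.

The unemployment rate changed by +0.96 percentage points.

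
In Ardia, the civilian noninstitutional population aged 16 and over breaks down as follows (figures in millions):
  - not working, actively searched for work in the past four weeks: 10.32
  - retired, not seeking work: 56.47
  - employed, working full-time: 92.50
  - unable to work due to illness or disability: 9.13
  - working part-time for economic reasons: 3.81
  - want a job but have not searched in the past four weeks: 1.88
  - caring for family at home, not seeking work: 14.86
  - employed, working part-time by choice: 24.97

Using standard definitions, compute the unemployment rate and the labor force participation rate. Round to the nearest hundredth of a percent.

Employed = 92.50 + 3.81 + 24.97 = 121.28 million (anyone who worked, including part-time for economic reasons, counts as employed).
Unemployed = 10.32 million.
Labor force = 121.28 + 10.32 = 131.60 million.
Not in labor force = 56.47 + 9.13 + 1.88 + 14.86 = 82.34 million (those not working and not actively searching are outside the labor force — including those who want a job but have given up searching).
Civilian working-age population = 131.60 + 82.34 = 213.94 million.
Unemployment rate = 10.32 / 131.60 = 7.84%.
Labor force participation rate = 131.60 / 213.94 = 61.51%.

Unemployment rate ≈ 7.84%; labor force participation rate ≈ 61.51%.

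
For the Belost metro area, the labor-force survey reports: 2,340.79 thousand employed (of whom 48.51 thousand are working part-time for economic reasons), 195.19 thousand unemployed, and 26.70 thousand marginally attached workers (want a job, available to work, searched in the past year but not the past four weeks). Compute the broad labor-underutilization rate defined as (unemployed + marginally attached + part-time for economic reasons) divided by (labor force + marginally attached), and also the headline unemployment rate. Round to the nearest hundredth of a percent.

Broad underutilization rate ≈ 10.55%; headline unemployment rate ≈ 7.70%.

Labor force = 2,340.79 + 195.19 = 2,535.98 thousand.
Numerator = 195.19 + 26.70 + 48.51 = 270.40 thousand.
Denominator = 2,535.98 + 26.70 = 2,562.68 thousand.
Broad rate = 270.40 / 2,562.68 = 10.55%.
Headline unemployment rate = 195.19 / 2,535.98 = 7.70%.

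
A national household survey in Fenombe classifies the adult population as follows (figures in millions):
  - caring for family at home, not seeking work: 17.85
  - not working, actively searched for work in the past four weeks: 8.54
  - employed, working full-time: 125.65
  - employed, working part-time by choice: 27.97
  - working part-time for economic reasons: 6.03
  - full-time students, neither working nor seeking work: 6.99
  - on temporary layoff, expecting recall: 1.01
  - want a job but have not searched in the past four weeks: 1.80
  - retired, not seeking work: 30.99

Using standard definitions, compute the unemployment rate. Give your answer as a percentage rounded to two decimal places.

Employed = 125.65 + 27.97 + 6.03 = 159.65 million (anyone who worked, including part-time for economic reasons, counts as employed).
Unemployed = 8.54 + 1.01 = 9.55 million (jobless and actively searching, or on temporary layoff).
Labor force = 159.65 + 9.55 = 169.20 million.
Unemployment rate = 9.55 / 169.20 = 5.64%.

Unemployment rate ≈ 5.64%.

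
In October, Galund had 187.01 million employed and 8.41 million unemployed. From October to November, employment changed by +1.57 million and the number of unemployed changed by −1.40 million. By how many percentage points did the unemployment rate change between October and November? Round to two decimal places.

The unemployment rate changed by −0.72 percentage points.

October: labor force = 187.01 + 8.41 = 195.42; u = 8.41/195.42 = 4.30%.
November: labor force = 188.58 + 7.01 = 195.59; u = 7.01/195.59 = 3.58%.
Change = 3.58% − 4.30% = −0.72 pp.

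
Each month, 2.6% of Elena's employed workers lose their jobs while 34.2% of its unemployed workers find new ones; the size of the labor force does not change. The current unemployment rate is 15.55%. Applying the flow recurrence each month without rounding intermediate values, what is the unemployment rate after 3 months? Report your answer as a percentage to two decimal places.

Unemployment rate after three months ≈ 9.21%.

With a fixed labor force, u_{t+1} = u_t + s·(1−u_t) − f·u_t = u_t·(1−s−f) + s.
Here 1−s−f = 0.632 and s = 0.026.
u_1 = 0.155500 × 0.632 + 0.026 = 0.124276.
u_2 = 0.124276 × 0.632 + 0.026 = 0.104542.
u_3 = 0.104542 × 0.632 + 0.026 = 0.092071.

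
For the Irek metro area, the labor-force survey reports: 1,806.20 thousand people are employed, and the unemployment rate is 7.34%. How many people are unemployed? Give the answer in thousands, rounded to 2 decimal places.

Let U be the number unemployed. The labor force is E + U, and U/(E+U) = 0.0734.
So U = 0.0734 × 1,806.20 / (1 − 0.0734) = 132.5751 / 0.9266 ≈ 143.08 thousand.

About 143.08 thousand are unemployed.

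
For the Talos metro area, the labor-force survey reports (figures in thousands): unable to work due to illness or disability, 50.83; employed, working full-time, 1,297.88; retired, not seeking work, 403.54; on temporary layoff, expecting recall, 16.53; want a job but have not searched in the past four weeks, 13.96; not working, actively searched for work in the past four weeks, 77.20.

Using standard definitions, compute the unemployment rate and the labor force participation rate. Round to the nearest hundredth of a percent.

Employed = 1,297.88 thousand.
Unemployed = 16.53 + 77.20 = 93.73 thousand (jobless and actively searching, or on temporary layoff).
Labor force = 1,297.88 + 93.73 = 1,391.61 thousand.
Not in labor force = 50.83 + 403.54 + 13.96 = 468.33 thousand (those not working and not actively searching are outside the labor force — including those who want a job but have given up searching).
Civilian working-age population = 1,391.61 + 468.33 = 1,859.94 thousand.
Unemployment rate = 93.73 / 1,391.61 = 6.74%.
Labor force participation rate = 1,391.61 / 1,859.94 = 74.82%.

Unemployment rate ≈ 6.74%; labor force participation rate ≈ 74.82%.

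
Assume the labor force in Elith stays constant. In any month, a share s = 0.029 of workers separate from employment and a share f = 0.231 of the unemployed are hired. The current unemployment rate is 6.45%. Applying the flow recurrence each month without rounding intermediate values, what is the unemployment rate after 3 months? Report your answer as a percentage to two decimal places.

With a fixed labor force, u_{t+1} = u_t + s·(1−u_t) − f·u_t = u_t·(1−s−f) + s.
Here 1−s−f = 0.740 and s = 0.029.
u_1 = 0.064500 × 0.740 + 0.029 = 0.076730.
u_2 = 0.076730 × 0.740 + 0.029 = 0.085780.
u_3 = 0.085780 × 0.740 + 0.029 = 0.092477.

Unemployment rate after three months ≈ 9.25%.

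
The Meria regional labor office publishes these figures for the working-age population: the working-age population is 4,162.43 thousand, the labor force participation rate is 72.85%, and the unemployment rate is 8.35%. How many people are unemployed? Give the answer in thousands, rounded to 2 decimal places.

About 253.20 thousand are unemployed.

Labor force = 0.7285 × 4,162.43 = 3,032.33 thousand.
Unemployed = 0.0835 × 3,032.33 ≈ 253.20 thousand.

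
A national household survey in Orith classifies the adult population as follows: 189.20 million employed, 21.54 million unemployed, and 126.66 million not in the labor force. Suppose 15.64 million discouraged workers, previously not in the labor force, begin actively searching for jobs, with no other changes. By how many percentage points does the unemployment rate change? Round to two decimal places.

Initially, labor force = 189.20 + 21.54 = 210.74 million, so u = 21.54/210.74 = 10.22%.
After the change, unemployed and labor force both rise by 15.64 → E = 189.20, U = 37.18, labor force = 226.38 million.
New unemployment rate = 37.18 / 226.38 = 16.42%.
Change = 16.42% − 10.22% = +6.20 percentage points.

The unemployment rate changes by +6.20 percentage points.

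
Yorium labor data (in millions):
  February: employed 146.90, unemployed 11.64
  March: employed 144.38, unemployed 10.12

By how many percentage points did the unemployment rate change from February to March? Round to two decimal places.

The unemployment rate changed by −0.79 percentage points.

February: labor force = 146.90 + 11.64 = 158.54; u = 11.64/158.54 = 7.34%.
March: labor force = 144.38 + 10.12 = 154.50; u = 10.12/154.50 = 6.55%.
Change = 6.55% − 7.34% = −0.79 pp.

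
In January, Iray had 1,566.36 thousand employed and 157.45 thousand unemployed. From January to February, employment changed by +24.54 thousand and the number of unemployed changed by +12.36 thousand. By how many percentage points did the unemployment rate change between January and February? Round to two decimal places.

January: labor force = 1,566.36 + 157.45 = 1,723.81; u = 157.45/1,723.81 = 9.13%.
February: labor force = 1,590.90 + 169.81 = 1,760.71; u = 169.81/1,760.71 = 9.64%.
Change = 9.64% − 9.13% = +0.51 pp.

The unemployment rate changed by +0.51 percentage points.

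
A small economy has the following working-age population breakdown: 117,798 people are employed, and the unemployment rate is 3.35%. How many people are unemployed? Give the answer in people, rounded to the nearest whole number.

Let U be the number unemployed. The labor force is E + U, and U/(E+U) = 0.0335.
So U = 0.0335 × 117,798 / (1 − 0.0335) = 3946.23 / 0.9665 ≈ 4,083.

About 4,083 are unemployed.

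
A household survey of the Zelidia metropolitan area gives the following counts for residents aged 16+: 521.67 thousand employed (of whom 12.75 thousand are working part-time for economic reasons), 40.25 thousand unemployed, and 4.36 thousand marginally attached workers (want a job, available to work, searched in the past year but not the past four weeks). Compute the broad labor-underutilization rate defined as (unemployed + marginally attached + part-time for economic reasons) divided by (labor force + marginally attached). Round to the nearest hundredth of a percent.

Labor force = 521.67 + 40.25 = 561.92 thousand.
Numerator = 40.25 + 4.36 + 12.75 = 57.36 thousand.
Denominator = 561.92 + 4.36 = 566.28 thousand.
Broad rate = 57.36 / 566.28 = 10.13%.

Broad underutilization rate ≈ 10.13%.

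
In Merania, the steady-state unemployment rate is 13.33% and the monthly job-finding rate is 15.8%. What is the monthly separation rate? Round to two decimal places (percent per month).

From u* = s/(s+f): s = u·f/(1−u).
s = 0.1333 × 15.8 / (1 − 0.1333) = 2.1061 / 0.8667 ≈ 2.43% per month.

Separation rate ≈ 2.43% per month.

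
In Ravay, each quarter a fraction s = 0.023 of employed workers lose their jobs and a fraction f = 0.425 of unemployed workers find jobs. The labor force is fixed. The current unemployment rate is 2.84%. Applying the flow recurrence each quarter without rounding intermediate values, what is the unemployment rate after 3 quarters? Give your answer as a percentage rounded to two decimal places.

With a fixed labor force, u_{t+1} = u_t + s·(1−u_t) − f·u_t = u_t·(1−s−f) + s.
Here 1−s−f = 0.552 and s = 0.023.
u_1 = 0.028400 × 0.552 + 0.023 = 0.038677.
u_2 = 0.038677 × 0.552 + 0.023 = 0.044350.
u_3 = 0.044350 × 0.552 + 0.023 = 0.047481.

Unemployment rate after three quarters ≈ 4.75%.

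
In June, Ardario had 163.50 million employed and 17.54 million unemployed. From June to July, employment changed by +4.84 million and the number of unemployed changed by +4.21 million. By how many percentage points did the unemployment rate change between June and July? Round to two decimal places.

June: labor force = 163.50 + 17.54 = 181.04; u = 17.54/181.04 = 9.69%.
July: labor force = 168.34 + 21.75 = 190.09; u = 21.75/190.09 = 11.44%.
Change = 11.44% − 9.69% = +1.75 pp.

The unemployment rate changed by +1.75 percentage points.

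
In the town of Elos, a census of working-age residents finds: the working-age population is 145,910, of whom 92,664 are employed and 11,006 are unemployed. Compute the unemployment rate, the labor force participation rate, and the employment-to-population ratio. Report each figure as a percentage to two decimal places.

Labor force = employed + unemployed = 92,664 + 11,006 = 103,670.
Unemployment rate = 11,006 / 103,670 = 10.62%.
Labor force participation rate = 103,670 / 145,910 = 71.05%.
Employment-population ratio = 92,664 / 145,910 = 63.51%.

Unemployment rate ≈ 10.62%; labor force participation rate ≈ 71.05%; employment-population ratio ≈ 63.51%.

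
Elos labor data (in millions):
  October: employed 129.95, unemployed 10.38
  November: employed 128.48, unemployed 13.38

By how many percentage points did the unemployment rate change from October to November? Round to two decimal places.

The unemployment rate changed by +2.03 percentage points.

October: labor force = 129.95 + 10.38 = 140.33; u = 10.38/140.33 = 7.40%.
November: labor force = 128.48 + 13.38 = 141.86; u = 13.38/141.86 = 9.43%.
Change = 9.43% − 7.40% = +2.03 pp.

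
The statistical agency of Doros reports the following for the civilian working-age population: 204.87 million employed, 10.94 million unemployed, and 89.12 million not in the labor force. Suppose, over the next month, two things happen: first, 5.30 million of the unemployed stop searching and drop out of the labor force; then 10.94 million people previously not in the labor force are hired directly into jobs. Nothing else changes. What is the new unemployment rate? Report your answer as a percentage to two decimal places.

New unemployment rate ≈ 2.55%.

Initially, labor force = 204.87 + 10.94 = 215.81 million, so u = 10.94/215.81 = 5.07%.
After the first change, unemployed and labor force both fall by 5.30 → E = 204.87, U = 5.64, labor force = 210.51 million.
After the second change, employed and labor force both rise by 10.94; unemployed unchanged → E = 215.81, U = 5.64, labor force = 221.45 million.
New unemployment rate = 5.64 / 221.45 = 2.55%.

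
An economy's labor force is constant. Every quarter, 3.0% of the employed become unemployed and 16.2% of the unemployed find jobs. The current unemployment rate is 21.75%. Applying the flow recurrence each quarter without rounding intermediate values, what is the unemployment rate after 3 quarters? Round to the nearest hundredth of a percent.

Unemployment rate after three quarters ≈ 18.86%.

With a fixed labor force, u_{t+1} = u_t + s·(1−u_t) − f·u_t = u_t·(1−s−f) + s.
Here 1−s−f = 0.808 and s = 0.030.
u_1 = 0.217500 × 0.808 + 0.030 = 0.205740.
u_2 = 0.205740 × 0.808 + 0.030 = 0.196238.
u_3 = 0.196238 × 0.808 + 0.030 = 0.188560.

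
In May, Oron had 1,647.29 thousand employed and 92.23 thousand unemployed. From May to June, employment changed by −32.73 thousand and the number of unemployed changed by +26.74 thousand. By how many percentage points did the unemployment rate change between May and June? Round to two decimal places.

The unemployment rate changed by +1.56 percentage points.

May: labor force = 1,647.29 + 92.23 = 1,739.52; u = 92.23/1,739.52 = 5.30%.
June: labor force = 1,614.56 + 118.97 = 1,733.53; u = 118.97/1,733.53 = 6.86%.
Change = 6.86% − 5.30% = +1.56 pp.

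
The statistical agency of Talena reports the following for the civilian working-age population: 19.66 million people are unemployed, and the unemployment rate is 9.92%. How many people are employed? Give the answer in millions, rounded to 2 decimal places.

Labor force = U / u = 19.66 / 0.0992 ≈ 198.19 million.
Employed = labor force − unemployed = 198.19 − 19.66 = 178.53 million.

About 178.53 million are employed.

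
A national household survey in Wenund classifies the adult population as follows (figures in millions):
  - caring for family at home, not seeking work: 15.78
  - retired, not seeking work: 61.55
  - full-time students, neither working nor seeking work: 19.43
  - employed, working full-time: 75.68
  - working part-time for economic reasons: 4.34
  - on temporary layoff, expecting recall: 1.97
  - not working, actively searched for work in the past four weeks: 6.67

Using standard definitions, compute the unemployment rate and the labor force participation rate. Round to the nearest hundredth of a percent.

Employed = 75.68 + 4.34 = 80.02 million (anyone who worked, including part-time for economic reasons, counts as employed).
Unemployed = 1.97 + 6.67 = 8.64 million (jobless and actively searching, or on temporary layoff).
Labor force = 80.02 + 8.64 = 88.66 million.
Not in labor force = 15.78 + 61.55 + 19.43 = 96.76 million (those not working and not actively searching are outside the labor force).
Civilian working-age population = 88.66 + 96.76 = 185.42 million.
Unemployment rate = 8.64 / 88.66 = 9.75%.
Labor force participation rate = 88.66 / 185.42 = 47.82%.

Unemployment rate ≈ 9.75%; labor force participation rate ≈ 47.82%.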